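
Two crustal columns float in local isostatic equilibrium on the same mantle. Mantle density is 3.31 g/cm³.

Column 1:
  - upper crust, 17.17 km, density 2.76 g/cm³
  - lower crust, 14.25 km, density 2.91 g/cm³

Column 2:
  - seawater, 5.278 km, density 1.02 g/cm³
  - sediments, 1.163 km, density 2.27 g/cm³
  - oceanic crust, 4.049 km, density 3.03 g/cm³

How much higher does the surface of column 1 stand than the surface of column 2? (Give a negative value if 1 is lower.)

For any compensation level in the mantle, the mantle terms cancel and isostasy reduces to e = (Σt_1 − Σt_2) − (Σ(ρt)_1 − Σ(ρt)_2) / ρ_m.
Σt_1 = 31.42 km; Σt_2 = 10.49 km; Σ(ρt)_1 = 88.8567; Σ(ρt)_2 = 20.29204 (in km·g/cm³).
e = (31.42 − 10.49) − (88.8567 − 20.29204) / 3.31 = 0.216 km.

0.216 km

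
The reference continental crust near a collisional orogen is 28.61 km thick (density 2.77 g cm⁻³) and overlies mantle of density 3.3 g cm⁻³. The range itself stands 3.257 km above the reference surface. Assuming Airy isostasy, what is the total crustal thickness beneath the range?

Root depth r = h ρ_c / (ρ_m − ρ_c) = 3.257 km × 2.77 / 0.53 = 17.02 km.
Total thickness = T + h + r = 28.61 km + 3.257 km + 17.02 km = 48.9 km.

48.9 km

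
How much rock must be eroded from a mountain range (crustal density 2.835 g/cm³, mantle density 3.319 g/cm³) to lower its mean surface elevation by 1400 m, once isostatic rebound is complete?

Net drop Δ = e − u = e − e ρ_c/ρ_m = e (ρ_m − ρ_c)/ρ_m.
e = Δ ρ_m/(ρ_m − ρ_c) = 1400 m × 3.319/0.484 = 9600 m.

9600 m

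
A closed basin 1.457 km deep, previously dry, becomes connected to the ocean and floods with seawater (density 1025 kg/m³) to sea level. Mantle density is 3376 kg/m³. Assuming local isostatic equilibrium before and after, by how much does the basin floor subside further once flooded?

0.635 km

After flooding the water column is d + s deep. Its weight must equal the weight of mantle displaced by the extra subsidence s: (d + s) ρ_w = s ρ_m.
s = d ρ_w / (ρ_m − ρ_w) = 1.457 km × 1025/(3376 − 1025) = 0.635 km.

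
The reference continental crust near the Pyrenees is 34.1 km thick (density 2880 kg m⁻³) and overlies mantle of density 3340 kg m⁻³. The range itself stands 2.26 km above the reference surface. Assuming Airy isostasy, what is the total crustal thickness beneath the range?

Root depth r = h ρ_c / (ρ_m − ρ_c) = 2.26 km × 2880 / 460 = 14.15 km.
Total thickness = T + h + r = 34.1 km + 2.26 km + 14.15 km = 50.5 km.

50.5 km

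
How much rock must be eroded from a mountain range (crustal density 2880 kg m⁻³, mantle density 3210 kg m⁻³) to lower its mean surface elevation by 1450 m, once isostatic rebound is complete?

14100 m

Net drop Δ = e − u = e − e ρ_c/ρ_m = e (ρ_m − ρ_c)/ρ_m.
e = Δ ρ_m/(ρ_m − ρ_c) = 1450 m × 3210/330 = 14100 m.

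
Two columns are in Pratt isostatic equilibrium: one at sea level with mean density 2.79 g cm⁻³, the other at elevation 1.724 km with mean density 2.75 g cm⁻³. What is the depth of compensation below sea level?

119 km

ρ_ref D = ρ (D + h) → D (ρ_ref − ρ) = ρ h.
D = ρ h/(ρ_ref − ρ) = 2.75 × 1.724 km/(2.79 − 2.75) = 119 km.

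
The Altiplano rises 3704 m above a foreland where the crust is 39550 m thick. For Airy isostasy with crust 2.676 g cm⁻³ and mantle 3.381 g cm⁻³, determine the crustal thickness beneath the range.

Root depth r = h ρ_c / (ρ_m − ρ_c) = 3704 m × 2.676 / 0.705 = 14060 m.
Total thickness = T + h + r = 39550 m + 3704 m + 14060 m = 57300 m.

57300 m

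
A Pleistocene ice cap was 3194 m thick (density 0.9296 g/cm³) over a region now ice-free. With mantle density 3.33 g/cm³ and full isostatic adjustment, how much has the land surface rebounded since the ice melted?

892 m

Removing the load lets mantle flow back in; uplift u satisfies ρ_ice t = ρ_m u.
u = t ρ_ice/ρ_m = 3194 m × 0.9296/3.33 = 892 m.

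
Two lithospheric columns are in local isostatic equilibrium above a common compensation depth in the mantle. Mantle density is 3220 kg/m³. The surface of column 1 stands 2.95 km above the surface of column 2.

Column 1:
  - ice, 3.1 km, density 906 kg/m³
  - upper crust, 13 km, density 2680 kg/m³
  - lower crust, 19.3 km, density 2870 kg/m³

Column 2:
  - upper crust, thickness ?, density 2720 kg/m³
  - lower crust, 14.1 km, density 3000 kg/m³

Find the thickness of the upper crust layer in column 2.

Take the compensation level at the base of the deeper column (depth z_c below the surface of column 1) and equate Σ ρ_i t_i down to z_c; mantle fills any gap and the z_c terms cancel.
Column 1: 3.1×906 + 13×2680 + 19.3×2870 + (z_c − 35.4)×3220
Column 2: 2.95×0 + x×2720 + 14.1×3000 + (z_c − 2.95 − 14.1 − x)×3220
The z_c×3220 term appears on both sides and cancels. Collect the known terms of each column as K = Σ(ρt)_known − 3220 × (depth of known layers): K_1 = 93039.6 − 3220×35.4 = −20948.4; K_2 = 42300 − 3220×(2.95 + 14.1) = −12601.
Balance: K_1 = K_2 − x×(3220 − 2720), so x = (K_2 − K_1)/(3220 − 2720) = 8347.4/500 = 16.7 km.

16.7 km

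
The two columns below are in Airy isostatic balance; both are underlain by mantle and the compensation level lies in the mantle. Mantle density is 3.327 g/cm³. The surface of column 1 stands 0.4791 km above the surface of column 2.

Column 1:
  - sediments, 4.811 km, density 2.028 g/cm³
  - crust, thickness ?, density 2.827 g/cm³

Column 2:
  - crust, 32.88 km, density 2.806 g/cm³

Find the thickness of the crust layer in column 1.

24.9 km

Take the compensation level at the base of the deeper column (depth z_c below the surface of column 1) and equate Σ ρ_i t_i down to z_c; mantle fills any gap and the z_c terms cancel.
Column 1: 4.811×2.028 + x×2.827 + (z_c − 4.811 − x)×3.327
Column 2: 0.4791×0 + 32.88×2.806 + (z_c − 0.4791 − 32.88)×3.327
The z_c×3.327 term appears on both sides and cancels. Collect the known terms of each column as K = Σ(ρt)_known − 3.327 × (depth of known layers): K_1 = 9.756708 − 3.327×4.811 = −6.249489; K_2 = 92.26128 − 3.327×(0.4791 + 32.88) = −18.7244457.
Balance: K_1 − x×(3.327 − 2.827) = K_2, so x = (K_1 − K_2)/(3.327 − 2.827) = 12.475/0.5 = 24.9 km.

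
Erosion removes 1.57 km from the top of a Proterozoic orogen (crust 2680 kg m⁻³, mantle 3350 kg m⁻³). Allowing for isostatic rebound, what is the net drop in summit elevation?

Rebound u = e ρ_c/ρ_m = 1.57 km × 2680/3350 = 1.256 km.
Net surface drop = e − u = 1.57 km − 1.256 km = e (ρ_m − ρ_c)/ρ_m = 0.314 km.

0.314 km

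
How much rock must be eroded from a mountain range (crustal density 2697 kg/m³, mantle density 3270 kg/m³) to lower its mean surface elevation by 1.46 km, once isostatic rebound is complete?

Net drop Δ = e − u = e − e ρ_c/ρ_m = e (ρ_m − ρ_c)/ρ_m.
e = Δ ρ_m/(ρ_m − ρ_c) = 1.46 km × 3270/573 = 8.33 km.

8.33 km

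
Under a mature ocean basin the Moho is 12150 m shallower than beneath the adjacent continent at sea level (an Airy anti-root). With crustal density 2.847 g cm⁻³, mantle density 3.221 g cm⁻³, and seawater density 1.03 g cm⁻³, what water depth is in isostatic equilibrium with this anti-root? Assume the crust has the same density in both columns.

2500 m

Replacing a thickness d of crust by seawater at the top must be balanced by replacing crust with mantle at the base: d (ρ_c − ρ_w) = a (ρ_m − ρ_c).
d = a (ρ_m − ρ_c)/(ρ_c − ρ_w) = 12150 m × 0.374/1.817 = 2500 m.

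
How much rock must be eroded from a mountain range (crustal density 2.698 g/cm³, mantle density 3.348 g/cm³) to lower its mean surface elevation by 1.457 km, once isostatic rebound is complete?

7.5 km

Net drop Δ = e − u = e − e ρ_c/ρ_m = e (ρ_m − ρ_c)/ρ_m.
e = Δ ρ_m/(ρ_m − ρ_c) = 1.457 km × 3.348/0.65 = 7.5 km.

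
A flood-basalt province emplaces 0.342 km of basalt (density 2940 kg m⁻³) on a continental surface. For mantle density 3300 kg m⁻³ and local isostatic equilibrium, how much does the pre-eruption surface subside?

Subaerial loading: s = t ρ_load / ρ_m.
s = 0.342 km × 2940/3300 = 0.305 km.

0.305 km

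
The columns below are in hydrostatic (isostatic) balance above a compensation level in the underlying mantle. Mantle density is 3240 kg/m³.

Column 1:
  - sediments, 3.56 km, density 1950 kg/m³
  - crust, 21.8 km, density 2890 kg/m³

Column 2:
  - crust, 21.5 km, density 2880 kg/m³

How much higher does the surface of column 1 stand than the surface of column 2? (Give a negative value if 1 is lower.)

1.38 km

For any compensation level in the mantle, the mantle terms cancel and isostasy reduces to e = (Σt_1 − Σt_2) − (Σ(ρt)_1 − Σ(ρt)_2) / ρ_m.
Σt_1 = 25.36 km; Σt_2 = 21.5 km; Σ(ρt)_1 = 69944; Σ(ρt)_2 = 61920 (in km·kg/m³).
e = (25.36 − 21.5) − (69944 − 61920) / 3240 = 1.38 km.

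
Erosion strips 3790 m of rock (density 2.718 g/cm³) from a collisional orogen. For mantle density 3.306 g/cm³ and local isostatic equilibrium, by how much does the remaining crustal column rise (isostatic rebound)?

Unloading: uplift u = e ρ_c/ρ_m = 3790 m × 2.718/3.306 = 3120 m.

3120 m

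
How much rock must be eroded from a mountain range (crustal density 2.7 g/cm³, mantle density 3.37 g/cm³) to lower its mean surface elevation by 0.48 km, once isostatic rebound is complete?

Net drop Δ = e − u = e − e ρ_c/ρ_m = e (ρ_m − ρ_c)/ρ_m.
e = Δ ρ_m/(ρ_m − ρ_c) = 0.48 km × 3.37/0.67 = 2.41 km.

2.41 km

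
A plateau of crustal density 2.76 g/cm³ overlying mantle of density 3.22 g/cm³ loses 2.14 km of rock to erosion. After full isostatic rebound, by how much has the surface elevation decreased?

0.306 km

Rebound u = e ρ_c/ρ_m = 2.14 km × 2.76/3.22 = 1.834 km.
Net surface drop = e − u = 2.14 km − 1.834 km = e (ρ_m − ρ_c)/ρ_m = 0.306 km.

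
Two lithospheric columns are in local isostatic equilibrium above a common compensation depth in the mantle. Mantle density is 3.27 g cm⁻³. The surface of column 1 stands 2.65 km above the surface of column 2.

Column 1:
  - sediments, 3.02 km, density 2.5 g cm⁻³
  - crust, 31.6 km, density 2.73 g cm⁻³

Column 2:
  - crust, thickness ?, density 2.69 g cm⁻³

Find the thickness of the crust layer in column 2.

Take the compensation level at the base of the deeper column (depth z_c below the surface of column 1) and equate Σ ρ_i t_i down to z_c; mantle fills any gap and the z_c terms cancel.
Column 1: 3.02×2.5 + 31.6×2.73 + (z_c − 34.62)×3.27
Column 2: 2.65×0 + x×2.69 + (z_c − 2.65 − 0 − x)×3.27
The z_c×3.27 term appears on both sides and cancels. Collect the known terms of each column as K = Σ(ρt)_known − 3.27 × (depth of known layers): K_1 = 93.818 − 3.27×34.62 = −19.3894; K_2 = 0 − 3.27×(2.65 + 0) = −8.6655.
Balance: K_1 = K_2 − x×(3.27 − 2.69), so x = (K_2 − K_1)/(3.27 − 2.69) = 10.7239/0.58 = 18.5 km.

18.5 km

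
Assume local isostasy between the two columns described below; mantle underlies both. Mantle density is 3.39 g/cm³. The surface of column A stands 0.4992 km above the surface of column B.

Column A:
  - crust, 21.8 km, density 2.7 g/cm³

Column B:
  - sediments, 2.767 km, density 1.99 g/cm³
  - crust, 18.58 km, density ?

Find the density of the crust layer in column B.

Take the compensation level at the base of the deeper column (depth z_c below the surface of column A) and equate Σ ρ_i t_i down to z_c; mantle fills any gap and the z_c terms cancel.
Column A: 21.8×2.7 + (z_c − 21.8)×3.39
Column B: 0.4992×0 + 2.767×1.99 + 18.58×ρ + (z_c − 0.4992 − 21.347)×3.39
The z_c×3.39 term appears on both sides and cancels. Collect the known terms of each column as K = Σ(ρt)_known − 3.39 × (depth of known layers): K_A = 58.86 − 3.39×21.8 = −15.042; K_B = 5.50633 − 3.39×(0.4992 + 21.347) = −68.552288.
Balance: K_A = K_B + 18.58×ρ, so ρ = (K_A − K_B)/18.58 = 53.5103/18.58 = 2.88 g/cm³.

2.88 g/cm³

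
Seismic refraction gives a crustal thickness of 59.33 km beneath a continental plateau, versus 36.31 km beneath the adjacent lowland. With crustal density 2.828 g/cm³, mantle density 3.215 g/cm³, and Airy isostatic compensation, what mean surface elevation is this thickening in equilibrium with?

2.77 km

Excess crust Δ = 59.33 km − 36.31 km = 23.02 km, split between elevation h and root r with h + r = Δ.
Airy balance ρ_c h = (ρ_m − ρ_c) r gives r = h ρ_c/(ρ_m − ρ_c), so h (1 + ρ_c/(ρ_m − ρ_c)) = Δ, i.e. h = Δ (ρ_m − ρ_c)/ρ_m.
h = 23.02 km × 0.387/3.215 = 2.77 km.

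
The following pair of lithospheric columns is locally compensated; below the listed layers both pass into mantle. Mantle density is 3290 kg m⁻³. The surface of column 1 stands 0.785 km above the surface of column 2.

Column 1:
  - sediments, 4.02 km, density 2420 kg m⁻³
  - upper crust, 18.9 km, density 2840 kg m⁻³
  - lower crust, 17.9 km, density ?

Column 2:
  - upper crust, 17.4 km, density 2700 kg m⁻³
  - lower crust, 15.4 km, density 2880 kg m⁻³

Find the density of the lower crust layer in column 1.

2890 kg m⁻³

Take the compensation level at the base of the deeper column (depth z_c below the surface of column 1) and equate Σ ρ_i t_i down to z_c; mantle fills any gap and the z_c terms cancel.
Column 1: 4.02×2420 + 18.9×2840 + 17.9×ρ + (z_c − 40.82)×3290
Column 2: 0.785×0 + 17.4×2700 + 15.4×2880 + (z_c − 0.785 − 32.8)×3290
The z_c×3290 term appears on both sides and cancels. Collect the known terms of each column as K = Σ(ρt)_known − 3290 × (depth of known layers): K_1 = 63404.4 − 3290×40.82 = −70893.4; K_2 = 91332 − 3290×(0.785 + 32.8) = −19162.65.
Balance: K_1 + 17.9×ρ = K_2, so ρ = (K_2 − K_1)/17.9 = 51730.8/17.9 = 2890 kg m⁻³.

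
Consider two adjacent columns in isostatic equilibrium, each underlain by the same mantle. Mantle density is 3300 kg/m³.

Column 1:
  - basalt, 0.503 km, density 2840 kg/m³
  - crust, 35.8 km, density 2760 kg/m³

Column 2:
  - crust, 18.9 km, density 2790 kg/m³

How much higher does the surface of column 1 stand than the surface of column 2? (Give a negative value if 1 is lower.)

3.01 km

For any compensation level in the mantle, the mantle terms cancel and isostasy reduces to e = (Σt_1 − Σt_2) − (Σ(ρt)_1 − Σ(ρt)_2) / ρ_m.
Σt_1 = 36.303 km; Σt_2 = 18.9 km; Σ(ρt)_1 = 100236.52; Σ(ρt)_2 = 52731 (in km·kg/m³).
e = (36.303 − 18.9) − (100236.52 − 52731) / 3300 = 3.01 km.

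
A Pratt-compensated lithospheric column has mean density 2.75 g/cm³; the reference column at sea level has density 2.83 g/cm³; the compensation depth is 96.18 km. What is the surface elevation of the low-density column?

ρ_ref D = ρ (D + h) → h = D (ρ_ref − ρ)/ρ.
h = 96.18 km × (2.83 − 2.75)/2.75 = 2.8 km.

2.8 km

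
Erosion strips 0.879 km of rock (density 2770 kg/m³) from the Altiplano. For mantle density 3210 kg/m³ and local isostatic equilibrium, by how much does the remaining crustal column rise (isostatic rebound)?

0.759 km

Unloading: uplift u = e ρ_c/ρ_m = 0.879 km × 2770/3210 = 0.759 km.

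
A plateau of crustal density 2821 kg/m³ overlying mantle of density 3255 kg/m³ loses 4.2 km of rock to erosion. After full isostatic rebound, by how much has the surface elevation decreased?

0.56 km

Rebound u = e ρ_c/ρ_m = 4.2 km × 2821/3255 = 3.64 km.
Net surface drop = e − u = 4.2 km − 3.64 km = e (ρ_m − ρ_c)/ρ_m = 0.56 km.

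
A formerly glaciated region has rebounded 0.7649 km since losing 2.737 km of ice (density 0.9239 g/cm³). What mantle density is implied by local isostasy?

ρ_m = ρ_ice t / u = 0.9239 × 2.737 km/0.7649 km = 3.31 g/cm³.

3.31 g/cm³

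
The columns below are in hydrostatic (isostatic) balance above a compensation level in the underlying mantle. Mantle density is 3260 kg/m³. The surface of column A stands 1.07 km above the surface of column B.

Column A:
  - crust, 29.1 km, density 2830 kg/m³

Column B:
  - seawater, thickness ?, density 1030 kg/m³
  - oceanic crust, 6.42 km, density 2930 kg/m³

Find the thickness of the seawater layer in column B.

Take the compensation level at the base of the deeper column (depth z_c below the surface of column A) and equate Σ ρ_i t_i down to z_c; mantle fills any gap and the z_c terms cancel.
Column A: 29.1×2830 + (z_c − 29.1)×3260
Column B: 1.07×0 + x×1030 + 6.42×2930 + (z_c − 1.07 − 6.42 − x)×3260
The z_c×3260 term appears on both sides and cancels. Collect the known terms of each column as K = Σ(ρt)_known − 3260 × (depth of known layers): K_A = 82353 − 3260×29.1 = −12513; K_B = 18810.6 − 3260×(1.07 + 6.42) = −5606.8.
Balance: K_A = K_B − x×(3260 − 1030), so x = (K_B − K_A)/(3260 − 1030) = 6906.2/2230 = 3.1 km.

3.1 km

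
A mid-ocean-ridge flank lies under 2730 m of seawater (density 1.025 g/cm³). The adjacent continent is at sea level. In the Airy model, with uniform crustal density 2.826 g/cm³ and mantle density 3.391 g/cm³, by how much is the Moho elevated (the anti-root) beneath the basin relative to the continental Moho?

Isostatic balance requires: replacing crust with seawater at the top is compensated by replacing crust with mantle at the base: d (ρ_c − ρ_w) = a (ρ_m − ρ_c).
a = d (ρ_c − ρ_w)/(ρ_m − ρ_c) = 2730 m × 1.801/0.565 = 8700 m.

8700 m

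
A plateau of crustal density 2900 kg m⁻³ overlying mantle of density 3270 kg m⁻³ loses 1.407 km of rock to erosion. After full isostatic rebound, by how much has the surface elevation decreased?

0.159 km

Rebound u = e ρ_c/ρ_m = 1.407 km × 2900/3270 = 1.248 km.
Net surface drop = e − u = 1.407 km − 1.248 km = e (ρ_m − ρ_c)/ρ_m = 0.159 km.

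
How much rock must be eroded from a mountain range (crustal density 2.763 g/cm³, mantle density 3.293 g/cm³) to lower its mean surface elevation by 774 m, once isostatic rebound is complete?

4810 m

Net drop Δ = e − u = e − e ρ_c/ρ_m = e (ρ_m − ρ_c)/ρ_m.
e = Δ ρ_m/(ρ_m − ρ_c) = 774 m × 3.293/0.53 = 4810 m.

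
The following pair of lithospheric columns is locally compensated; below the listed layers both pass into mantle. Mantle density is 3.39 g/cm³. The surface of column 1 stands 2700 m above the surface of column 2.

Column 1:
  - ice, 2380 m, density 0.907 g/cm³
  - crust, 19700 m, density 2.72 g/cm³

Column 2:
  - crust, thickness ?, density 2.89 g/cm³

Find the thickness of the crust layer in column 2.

Take the compensation level at the base of the deeper column (depth z_c below the surface of column 1) and equate Σ ρ_i t_i down to z_c; mantle fills any gap and the z_c terms cancel.
Column 1: 2380×0.907 + 19700×2.72 + (z_c − 22080)×3.39
Column 2: 2700×0 + x×2.89 + (z_c − 2700 − 0 − x)×3.39
The z_c×3.39 term appears on both sides and cancels. Collect the known terms of each column as K = Σ(ρt)_known − 3.39 × (depth of known layers): K_1 = 55742.66 − 3.39×22080 = −19108.54; K_2 = 0 − 3.39×(2700 + 0) = −9153.
Balance: K_1 = K_2 − x×(3.39 − 2.89), so x = (K_2 − K_1)/(3.39 − 2.89) = 9955.54/0.5 = 19900 m.

19900 m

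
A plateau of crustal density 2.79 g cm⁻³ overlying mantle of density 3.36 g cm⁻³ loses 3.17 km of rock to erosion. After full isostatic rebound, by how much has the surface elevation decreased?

0.538 km

Rebound u = e ρ_c/ρ_m = 3.17 km × 2.79/3.36 = 2.632 km.
Net surface drop = e − u = 3.17 km − 2.632 km = e (ρ_m − ρ_c)/ρ_m = 0.538 km.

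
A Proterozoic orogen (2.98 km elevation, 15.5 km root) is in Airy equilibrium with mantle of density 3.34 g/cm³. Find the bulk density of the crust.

ρ_c h = (ρ_m − ρ_c) r → ρ_c (h + r) = ρ_m r → ρ_c = ρ_m r / (h + r).
ρ_c = 3.34 × 15.5 km / (2.98 km + 15.5 km) = 2.8 g/cm³.

2.8 g/cm³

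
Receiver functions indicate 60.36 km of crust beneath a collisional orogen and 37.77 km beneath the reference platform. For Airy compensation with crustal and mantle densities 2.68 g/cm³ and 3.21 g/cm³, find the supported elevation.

Excess crust Δ = 60.36 km − 37.77 km = 22.59 km, split between elevation h and root r with h + r = Δ.
Airy balance ρ_c h = (ρ_m − ρ_c) r gives r = h ρ_c/(ρ_m − ρ_c), so h (1 + ρ_c/(ρ_m − ρ_c)) = Δ, i.e. h = Δ (ρ_m − ρ_c)/ρ_m.
h = 22.59 km × 0.53/3.21 = 3.73 km.

3.73 km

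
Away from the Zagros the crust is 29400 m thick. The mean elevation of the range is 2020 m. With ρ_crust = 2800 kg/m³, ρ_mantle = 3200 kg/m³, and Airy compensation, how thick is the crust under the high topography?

45600 m

Root depth r = h ρ_c / (ρ_m − ρ_c) = 2020 m × 2800 / 400 = 14140 m.
Total thickness = T + h + r = 29400 m + 2020 m + 14140 m = 45600 m.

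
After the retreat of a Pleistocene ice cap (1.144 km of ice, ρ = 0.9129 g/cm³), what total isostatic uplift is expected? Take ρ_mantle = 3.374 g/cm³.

Removing the load lets mantle flow back in; uplift u satisfies ρ_ice t = ρ_m u.
u = t ρ_ice/ρ_m = 1.144 km × 0.9129/3.374 = 0.31 km.

0.31 km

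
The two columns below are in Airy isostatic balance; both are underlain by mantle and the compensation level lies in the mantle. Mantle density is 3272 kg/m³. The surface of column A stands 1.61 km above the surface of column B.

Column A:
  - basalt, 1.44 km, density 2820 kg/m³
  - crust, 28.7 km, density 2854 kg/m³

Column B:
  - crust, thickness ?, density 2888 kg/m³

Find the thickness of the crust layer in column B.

19.2 km

Take the compensation level at the base of the deeper column (depth z_c below the surface of column A) and equate Σ ρ_i t_i down to z_c; mantle fills any gap and the z_c terms cancel.
Column A: 1.44×2820 + 28.7×2854 + (z_c − 30.14)×3272
Column B: 1.61×0 + x×2888 + (z_c − 1.61 − 0 − x)×3272
The z_c×3272 term appears on both sides and cancels. Collect the known terms of each column as K = Σ(ρt)_known − 3272 × (depth of known layers): K_A = 85970.6 − 3272×30.14 = −12647.48; K_B = 0 − 3272×(1.61 + 0) = −5267.92.
Balance: K_A = K_B − x×(3272 − 2888), so x = (K_B − K_A)/(3272 − 2888) = 7379.56/384 = 19.2 km.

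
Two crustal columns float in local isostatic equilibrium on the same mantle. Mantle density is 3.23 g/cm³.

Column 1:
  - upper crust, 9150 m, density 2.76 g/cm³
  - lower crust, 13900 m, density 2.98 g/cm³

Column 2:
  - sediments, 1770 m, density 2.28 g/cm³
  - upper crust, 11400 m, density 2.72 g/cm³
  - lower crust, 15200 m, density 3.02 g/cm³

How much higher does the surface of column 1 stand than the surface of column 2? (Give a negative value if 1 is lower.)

−902 m

For any compensation level in the mantle, the mantle terms cancel and isostasy reduces to e = (Σt_1 − Σt_2) − (Σ(ρt)_1 − Σ(ρt)_2) / ρ_m.
Σt_1 = 23050 m; Σt_2 = 28370 m; Σ(ρt)_1 = 66676; Σ(ρt)_2 = 80947.6 (in m·g/cm³).
e = (23050 − 28370) − (66676 − 80947.6) / 3.23 = −902 m.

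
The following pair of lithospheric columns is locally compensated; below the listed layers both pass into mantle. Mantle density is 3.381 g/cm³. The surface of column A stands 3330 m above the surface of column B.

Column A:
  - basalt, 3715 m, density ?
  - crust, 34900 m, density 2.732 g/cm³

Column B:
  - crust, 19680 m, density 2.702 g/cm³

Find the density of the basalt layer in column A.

2.85 g/cm³

Take the compensation level at the base of the deeper column (depth z_c below the surface of column A) and equate Σ ρ_i t_i down to z_c; mantle fills any gap and the z_c terms cancel.
Column A: 3715×ρ + 34900×2.732 + (z_c − 38615)×3.381
Column B: 3330×0 + 19680×2.702 + (z_c − 3330 − 19680)×3.381
The z_c×3.381 term appears on both sides and cancels. Collect the known terms of each column as K = Σ(ρt)_known − 3.381 × (depth of known layers): K_A = 95346.8 − 3.381×38615 = −35210.515; K_B = 53175.36 − 3.381×(3330 + 19680) = −24621.45.
Balance: K_A + 3715×ρ = K_B, so ρ = (K_B − K_A)/3715 = 10589.1/3715 = 2.85 g/cm³.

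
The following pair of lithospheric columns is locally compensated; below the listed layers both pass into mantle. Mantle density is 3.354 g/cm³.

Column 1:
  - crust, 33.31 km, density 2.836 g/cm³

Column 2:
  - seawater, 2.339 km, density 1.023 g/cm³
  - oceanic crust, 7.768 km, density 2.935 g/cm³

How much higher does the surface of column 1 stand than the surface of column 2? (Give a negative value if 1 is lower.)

For any compensation level in the mantle, the mantle terms cancel and isostasy reduces to e = (Σt_1 − Σt_2) − (Σ(ρt)_1 − Σ(ρt)_2) / ρ_m.
Σt_1 = 33.31 km; Σt_2 = 10.107 km; Σ(ρt)_1 = 94.46716; Σ(ρt)_2 = 25.191877 (in km·g/cm³).
e = (33.31 − 10.107) − (94.46716 − 25.191877) / 3.354 = 2.55 km.

2.55 km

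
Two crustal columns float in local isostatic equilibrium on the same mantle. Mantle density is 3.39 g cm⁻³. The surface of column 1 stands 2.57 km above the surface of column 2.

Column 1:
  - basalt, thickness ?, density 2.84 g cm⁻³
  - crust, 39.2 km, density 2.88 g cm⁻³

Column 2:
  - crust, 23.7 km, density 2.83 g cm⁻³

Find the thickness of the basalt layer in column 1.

3.62 km

Take the compensation level at the base of the deeper column (depth z_c below the surface of column 1) and equate Σ ρ_i t_i down to z_c; mantle fills any gap and the z_c terms cancel.
Column 1: x×2.84 + 39.2×2.88 + (z_c − 39.2 − x)×3.39
Column 2: 2.57×0 + 23.7×2.83 + (z_c − 2.57 − 23.7)×3.39
The z_c×3.39 term appears on both sides and cancels. Collect the known terms of each column as K = Σ(ρt)_known − 3.39 × (depth of known layers): K_1 = 112.896 − 3.39×39.2 = −19.992; K_2 = 67.071 − 3.39×(2.57 + 23.7) = −21.9843.
Balance: K_1 − x×(3.39 − 2.84) = K_2, so x = (K_1 − K_2)/(3.39 − 2.84) = 1.9923/0.55 = 3.62 km.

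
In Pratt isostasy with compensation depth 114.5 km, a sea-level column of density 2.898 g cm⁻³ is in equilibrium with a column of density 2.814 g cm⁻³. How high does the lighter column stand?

ρ_ref D = ρ (D + h) → h = D (ρ_ref − ρ)/ρ.
h = 114.5 km × (2.898 − 2.814)/2.814 = 3.42 km.

3.42 km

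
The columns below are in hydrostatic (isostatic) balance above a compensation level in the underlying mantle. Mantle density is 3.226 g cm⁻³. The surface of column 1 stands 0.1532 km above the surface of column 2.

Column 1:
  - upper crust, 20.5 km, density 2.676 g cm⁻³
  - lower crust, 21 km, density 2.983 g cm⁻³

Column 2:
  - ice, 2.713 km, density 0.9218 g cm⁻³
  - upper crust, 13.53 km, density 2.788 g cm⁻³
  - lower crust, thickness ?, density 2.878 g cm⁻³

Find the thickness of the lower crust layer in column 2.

Take the compensation level at the base of the deeper column (depth z_c below the surface of column 1) and equate Σ ρ_i t_i down to z_c; mantle fills any gap and the z_c terms cancel.
Column 1: 20.5×2.676 + 21×2.983 + (z_c − 41.5)×3.226
Column 2: 0.1532×0 + 2.713×0.9218 + 13.53×2.788 + x×2.878 + (z_c − 0.1532 − 16.243 − x)×3.226
The z_c×3.226 term appears on both sides and cancels. Collect the known terms of each column as K = Σ(ρt)_known − 3.226 × (depth of known layers): K_1 = 117.501 − 3.226×41.5 = −16.378; K_2 = 40.2224834 − 3.226×(0.1532 + 16.243) = −12.6716578.
Balance: K_1 = K_2 − x×(3.226 − 2.878), so x = (K_2 − K_1)/(3.226 − 2.878) = 3.70634/0.348 = 10.7 km.

10.7 km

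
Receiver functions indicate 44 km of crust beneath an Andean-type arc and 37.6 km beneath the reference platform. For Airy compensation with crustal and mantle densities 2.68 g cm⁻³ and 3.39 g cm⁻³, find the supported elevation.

Excess crust Δ = 44 km − 37.6 km = 6.4 km, split between elevation h and root r with h + r = Δ.
Airy balance ρ_c h = (ρ_m − ρ_c) r gives r = h ρ_c/(ρ_m − ρ_c), so h (1 + ρ_c/(ρ_m − ρ_c)) = Δ, i.e. h = Δ (ρ_m − ρ_c)/ρ_m.
h = 6.4 km × 0.71/3.39 = 1.34 km.

1.34 km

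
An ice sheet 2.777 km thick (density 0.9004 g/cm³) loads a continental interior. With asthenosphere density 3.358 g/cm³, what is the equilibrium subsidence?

0.745 km

For local isostatic compensation: the ice load ρ_ice t is balanced by mantle displaced below, ρ_m s.
s = t ρ_ice / ρ_m = 2.777 km × 0.9004/3.358 = 0.745 km.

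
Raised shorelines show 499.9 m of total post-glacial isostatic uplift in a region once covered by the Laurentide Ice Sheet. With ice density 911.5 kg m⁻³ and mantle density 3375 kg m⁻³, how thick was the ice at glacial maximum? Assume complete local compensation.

1850 m

u = t ρ_ice/ρ_m → t = u ρ_m/ρ_ice = 499.9 m × 3375/911.5 = 1850 m.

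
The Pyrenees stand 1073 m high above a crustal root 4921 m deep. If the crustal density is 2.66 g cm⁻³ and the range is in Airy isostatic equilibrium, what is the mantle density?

Airy balance: ρ_c h = (ρ_m − ρ_c) r → ρ_m = ρ_c (1 + h/r).
ρ_m = 2.66 × (1 + 1073 m/4921 m) = 3.24 g cm⁻³.

3.24 g cm⁻³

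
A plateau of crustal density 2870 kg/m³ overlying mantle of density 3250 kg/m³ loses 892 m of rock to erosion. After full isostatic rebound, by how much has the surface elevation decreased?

Rebound u = e ρ_c/ρ_m = 892 m × 2870/3250 = 787.7 m.
Net surface drop = e − u = 892 m − 787.7 m = e (ρ_m − ρ_c)/ρ_m = 104 m.

104 m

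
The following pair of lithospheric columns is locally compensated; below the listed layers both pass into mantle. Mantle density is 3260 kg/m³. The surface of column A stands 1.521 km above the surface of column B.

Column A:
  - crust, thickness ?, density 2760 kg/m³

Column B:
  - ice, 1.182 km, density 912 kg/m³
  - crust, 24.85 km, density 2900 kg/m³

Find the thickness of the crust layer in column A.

Take the compensation level at the base of the deeper column (depth z_c below the surface of column A) and equate Σ ρ_i t_i down to z_c; mantle fills any gap and the z_c terms cancel.
Column A: x×2760 + (z_c − 0 − x)×3260
Column B: 1.521×0 + 1.182×912 + 24.85×2900 + (z_c − 1.521 − 26.032)×3260
The z_c×3260 term appears on both sides and cancels. Collect the known terms of each column as K = Σ(ρt)_known − 3260 × (depth of known layers): K_A = 0 − 3260×0 = 0; K_B = 73142.984 − 3260×(1.521 + 26.032) = −16679.796.
Balance: K_A − x×(3260 − 2760) = K_B, so x = (K_A − K_B)/(3260 − 2760) = 16679.8/500 = 33.4 km.

33.4 km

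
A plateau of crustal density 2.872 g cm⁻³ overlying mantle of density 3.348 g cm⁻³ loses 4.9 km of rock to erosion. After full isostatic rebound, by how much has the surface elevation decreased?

Rebound u = e ρ_c/ρ_m = 4.9 km × 2.872/3.348 = 4.203 km.
Net surface drop = e − u = 4.9 km − 4.203 km = e (ρ_m − ρ_c)/ρ_m = 0.697 km.

0.697 km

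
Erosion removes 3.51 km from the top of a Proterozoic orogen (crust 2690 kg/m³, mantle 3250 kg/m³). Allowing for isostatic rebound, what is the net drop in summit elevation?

Rebound u = e ρ_c/ρ_m = 3.51 km × 2690/3250 = 2.905 km.
Net surface drop = e − u = 3.51 km − 2.905 km = e (ρ_m − ρ_c)/ρ_m = 0.605 km.

0.605 km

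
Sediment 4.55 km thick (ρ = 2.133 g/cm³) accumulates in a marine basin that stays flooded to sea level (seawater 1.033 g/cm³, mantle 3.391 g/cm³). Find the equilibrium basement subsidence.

2.12 km

Submarine loading: the sediment displaces seawater, and the subsidence is in turn flooded, so s (ρ_m − ρ_w) = t (ρ_sed − ρ_w).
s = 4.55 km × (2.133 − 1.033) / (3.391 − 1.033) = 2.12 km.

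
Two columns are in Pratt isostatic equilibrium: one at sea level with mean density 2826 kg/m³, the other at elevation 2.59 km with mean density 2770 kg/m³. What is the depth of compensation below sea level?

128 km

ρ_ref D = ρ (D + h) → D (ρ_ref − ρ) = ρ h.
D = ρ h/(ρ_ref − ρ) = 2770 × 2.59 km/(2826 − 2770) = 128 km.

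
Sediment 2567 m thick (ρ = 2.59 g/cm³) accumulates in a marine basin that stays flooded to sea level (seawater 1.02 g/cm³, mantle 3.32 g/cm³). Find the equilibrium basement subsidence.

1750 m

Submarine loading: the sediment displaces seawater, and the subsidence is in turn flooded, so s (ρ_m − ρ_w) = t (ρ_sed − ρ_w).
s = 2567 m × (2.59 − 1.02) / (3.32 − 1.02) = 1750 m.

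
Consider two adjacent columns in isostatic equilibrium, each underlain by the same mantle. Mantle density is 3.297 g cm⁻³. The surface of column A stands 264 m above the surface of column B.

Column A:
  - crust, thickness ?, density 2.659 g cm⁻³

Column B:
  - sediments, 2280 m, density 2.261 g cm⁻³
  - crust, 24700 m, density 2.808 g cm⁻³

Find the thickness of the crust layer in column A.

Take the compensation level at the base of the deeper column (depth z_c below the surface of column A) and equate Σ ρ_i t_i down to z_c; mantle fills any gap and the z_c terms cancel.
Column A: x×2.659 + (z_c − 0 − x)×3.297
Column B: 264×0 + 2280×2.261 + 24700×2.808 + (z_c − 264 − 26980)×3.297
The z_c×3.297 term appears on both sides and cancels. Collect the known terms of each column as K = Σ(ρt)_known − 3.297 × (depth of known layers): K_A = 0 − 3.297×0 = 0; K_B = 74512.68 − 3.297×(264 + 26980) = −15310.788.
Balance: K_A − x×(3.297 − 2.659) = K_B, so x = (K_A − K_B)/(3.297 − 2.659) = 15310.8/0.638 = 24000 m.

24000 m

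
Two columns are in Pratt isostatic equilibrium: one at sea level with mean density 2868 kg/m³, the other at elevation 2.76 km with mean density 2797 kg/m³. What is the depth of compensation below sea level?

109 km

ρ_ref D = ρ (D + h) → D (ρ_ref − ρ) = ρ h.
D = ρ h/(ρ_ref − ρ) = 2797 × 2.76 km/(2868 − 2797) = 109 km.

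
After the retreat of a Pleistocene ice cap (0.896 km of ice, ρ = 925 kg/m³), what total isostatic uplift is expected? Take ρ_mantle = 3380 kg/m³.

Removing the load lets mantle flow back in; uplift u satisfies ρ_ice t = ρ_m u.
u = t ρ_ice/ρ_m = 0.896 km × 925/3380 = 0.245 km.

0.245 km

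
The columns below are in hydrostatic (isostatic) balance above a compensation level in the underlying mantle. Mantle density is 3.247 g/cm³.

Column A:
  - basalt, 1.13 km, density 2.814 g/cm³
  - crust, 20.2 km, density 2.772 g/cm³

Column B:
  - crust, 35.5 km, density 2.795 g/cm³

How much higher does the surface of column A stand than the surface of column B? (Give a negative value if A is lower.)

For any compensation level in the mantle, the mantle terms cancel and isostasy reduces to e = (Σt_A − Σt_B) − (Σ(ρt)_A − Σ(ρt)_B) / ρ_m.
Σt_A = 21.33 km; Σt_B = 35.5 km; Σ(ρt)_A = 59.17422; Σ(ρt)_B = 99.2225 (in km·g/cm³).
e = (21.33 − 35.5) − (59.17422 − 99.2225) / 3.247 = −1.84 km.

−1.84 km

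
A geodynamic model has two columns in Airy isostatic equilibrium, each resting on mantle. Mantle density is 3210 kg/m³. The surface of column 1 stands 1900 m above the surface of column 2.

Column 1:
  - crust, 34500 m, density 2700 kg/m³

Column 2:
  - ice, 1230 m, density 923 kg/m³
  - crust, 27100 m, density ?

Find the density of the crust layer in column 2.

2890 kg/m³

Take the compensation level at the base of the deeper column (depth z_c below the surface of column 1) and equate Σ ρ_i t_i down to z_c; mantle fills any gap and the z_c terms cancel.
Column 1: 34500×2700 + (z_c − 34500)×3210
Column 2: 1900×0 + 1230×923 + 27100×ρ + (z_c − 1900 − 28330)×3210
The z_c×3210 term appears on both sides and cancels. Collect the known terms of each column as K = Σ(ρt)_known − 3210 × (depth of known layers): K_1 = 93150000 − 3210×34500 = −17595000; K_2 = 1135290 − 3210×(1900 + 28330) = −95903010.
Balance: K_1 = K_2 + 27100×ρ, so ρ = (K_1 − K_2)/27100 = 78308000/27100 = 2890 kg/m³.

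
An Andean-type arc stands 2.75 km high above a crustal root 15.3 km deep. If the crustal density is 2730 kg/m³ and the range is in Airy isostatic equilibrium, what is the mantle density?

Airy balance: ρ_c h = (ρ_m − ρ_c) r → ρ_m = ρ_c (1 + h/r).
ρ_m = 2730 × (1 + 2.75 km/15.3 km) = 3220 kg/m³.

3220 kg/m³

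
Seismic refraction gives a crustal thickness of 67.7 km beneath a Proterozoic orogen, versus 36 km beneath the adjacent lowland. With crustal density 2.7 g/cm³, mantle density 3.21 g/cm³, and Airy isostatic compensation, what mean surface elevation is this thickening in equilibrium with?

5.04 km

Excess crust Δ = 67.7 km − 36 km = 31.7 km, split between elevation h and root r with h + r = Δ.
Airy balance ρ_c h = (ρ_m − ρ_c) r gives r = h ρ_c/(ρ_m − ρ_c), so h (1 + ρ_c/(ρ_m − ρ_c)) = Δ, i.e. h = Δ (ρ_m − ρ_c)/ρ_m.
h = 31.7 km × 0.51/3.21 = 5.04 km.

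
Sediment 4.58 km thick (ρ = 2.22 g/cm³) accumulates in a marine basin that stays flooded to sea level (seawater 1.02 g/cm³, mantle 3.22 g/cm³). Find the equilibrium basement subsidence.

2.5 km

Submarine loading: the sediment displaces seawater, and the subsidence is in turn flooded, so s (ρ_m − ρ_w) = t (ρ_sed − ρ_w).
s = 4.58 km × (2.22 − 1.02) / (3.22 − 1.02) = 2.5 km.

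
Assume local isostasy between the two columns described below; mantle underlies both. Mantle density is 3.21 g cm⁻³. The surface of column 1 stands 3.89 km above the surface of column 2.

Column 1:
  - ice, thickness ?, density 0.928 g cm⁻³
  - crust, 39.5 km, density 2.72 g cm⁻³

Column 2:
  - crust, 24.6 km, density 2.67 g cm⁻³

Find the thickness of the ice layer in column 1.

Take the compensation level at the base of the deeper column (depth z_c below the surface of column 1) and equate Σ ρ_i t_i down to z_c; mantle fills any gap and the z_c terms cancel.
Column 1: x×0.928 + 39.5×2.72 + (z_c − 39.5 − x)×3.21
Column 2: 3.89×0 + 24.6×2.67 + (z_c − 3.89 − 24.6)×3.21
The z_c×3.21 term appears on both sides and cancels. Collect the known terms of each column as K = Σ(ρt)_known − 3.21 × (depth of known layers): K_1 = 107.44 − 3.21×39.5 = −19.355; K_2 = 65.682 − 3.21×(3.89 + 24.6) = −25.7709.
Balance: K_1 − x×(3.21 − 0.928) = K_2, so x = (K_1 − K_2)/(3.21 − 0.928) = 6.4159/2.282 = 2.81 km.

2.81 km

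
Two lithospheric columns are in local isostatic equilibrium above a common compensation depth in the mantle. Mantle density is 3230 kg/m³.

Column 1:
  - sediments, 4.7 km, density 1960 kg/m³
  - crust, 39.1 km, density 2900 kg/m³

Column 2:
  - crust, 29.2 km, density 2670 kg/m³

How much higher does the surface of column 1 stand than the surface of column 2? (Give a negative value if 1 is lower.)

0.78 km

For any compensation level in the mantle, the mantle terms cancel and isostasy reduces to e = (Σt_1 − Σt_2) − (Σ(ρt)_1 − Σ(ρt)_2) / ρ_m.
Σt_1 = 43.8 km; Σt_2 = 29.2 km; Σ(ρt)_1 = 122602; Σ(ρt)_2 = 77964 (in km·kg/m³).
e = (43.8 − 29.2) − (122602 − 77964) / 3230 = 0.78 km.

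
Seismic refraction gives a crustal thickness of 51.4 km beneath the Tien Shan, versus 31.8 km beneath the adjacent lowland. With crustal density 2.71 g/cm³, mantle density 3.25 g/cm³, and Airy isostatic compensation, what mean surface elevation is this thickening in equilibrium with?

Excess crust Δ = 51.4 km − 31.8 km = 19.6 km, split between elevation h and root r with h + r = Δ.
Airy balance ρ_c h = (ρ_m − ρ_c) r gives r = h ρ_c/(ρ_m − ρ_c), so h (1 + ρ_c/(ρ_m − ρ_c)) = Δ, i.e. h = Δ (ρ_m − ρ_c)/ρ_m.
h = 19.6 km × 0.54/3.25 = 3.26 km.

3.26 km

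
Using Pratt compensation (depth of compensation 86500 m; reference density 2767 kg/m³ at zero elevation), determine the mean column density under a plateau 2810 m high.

Pratt balance: ρ_ref D = ρ (D + h).
ρ = ρ_ref D/(D + h) = 2767 × 86500 m/(86500 m + 2810 m) = 2680 kg/m³.

2680 kg/m³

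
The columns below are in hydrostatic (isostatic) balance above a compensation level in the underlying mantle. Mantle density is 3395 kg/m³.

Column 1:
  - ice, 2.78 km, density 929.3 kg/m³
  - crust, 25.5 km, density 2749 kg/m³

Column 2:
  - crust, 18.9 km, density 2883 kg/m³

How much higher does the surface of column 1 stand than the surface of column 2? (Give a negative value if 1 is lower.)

For any compensation level in the mantle, the mantle terms cancel and isostasy reduces to e = (Σt_1 − Σt_2) − (Σ(ρt)_1 − Σ(ρt)_2) / ρ_m.
Σt_1 = 28.28 km; Σt_2 = 18.9 km; Σ(ρt)_1 = 72682.954; Σ(ρt)_2 = 54488.7 (in km·kg/m³).
e = (28.28 − 18.9) − (72682.954 − 54488.7) / 3395 = 4.02 km.

4.02 km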